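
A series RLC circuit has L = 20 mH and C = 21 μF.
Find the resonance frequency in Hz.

Step 1 — Resonance condition Im(Z)=0 gives ω₀ = 1/√(LC).
Step 2 — ω₀ = 1/√(0.02·2.1e-05) = 1543 rad/s.
Step 3 — f₀ = ω₀/(2π) = 245.6 Hz.

f₀ = 245.6 Hz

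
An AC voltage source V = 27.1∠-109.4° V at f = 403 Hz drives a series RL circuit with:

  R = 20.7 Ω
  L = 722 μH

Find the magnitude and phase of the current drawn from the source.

Step 1 — Angular frequency: ω = 2π·f = 2π·403 = 2532 rad/s.
Step 2 — Component impedances:
  R: Z = R = 20.7 Ω
  L: Z = jωL = j·2532·0.000722 = 0 + j1.828 Ω
Step 3 — Series combination: Z_total = R + L = 20.7 + j1.828 Ω = 20.78∠5.0° Ω.
Step 4 — Source phasor: V = 27.1∠-109.4° V = -9.002 - j25.56 V.
Step 5 — Ohm's law: I = V / Z_total = (-9.002 - j25.56) / (20.7 + j1.828) = -0.5397 - j1.187 A.
Step 6 — Convert to polar: |I| = 1.304 A, ∠I = -114.4°.

I = 1.304∠-114.4° A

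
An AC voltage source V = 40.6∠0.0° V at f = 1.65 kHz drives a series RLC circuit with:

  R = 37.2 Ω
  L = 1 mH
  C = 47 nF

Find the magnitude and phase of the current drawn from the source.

Step 1 — Angular frequency: ω = 2π·f = 2π·1650 = 1.037e+04 rad/s.
Step 2 — Component impedances:
  R: Z = R = 37.2 Ω
  L: Z = jωL = j·1.037e+04·0.001 = 0 + j10.37 Ω
  C: Z = 1/(jωC) = -j/(ω·C) = 0 - j2052 Ω
Step 3 — Series combination: Z_total = R + L + C = 37.2 - j2042 Ω = 2042∠-89.0° Ω.
Step 4 — Source phasor: V = 40.6∠0.0° V = 40.6 V.
Step 5 — Ohm's law: I = V / Z_total = (40.6) / (37.2 - j2042) = 0.0003621 + j0.01988 A.
Step 6 — Convert to polar: |I| = 0.01988 A, ∠I = 89.0°.

I = 0.01988∠89.0° A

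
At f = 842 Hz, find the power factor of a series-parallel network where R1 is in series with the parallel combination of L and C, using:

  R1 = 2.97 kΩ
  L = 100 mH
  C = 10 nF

Step 1 — Angular frequency: ω = 2π·f = 2π·842 = 5290 rad/s.
Step 2 — Component impedances:
  R1: Z = R = 2970 Ω
  L: Z = jωL = j·5290·0.1 = 0 + j529 Ω
  C: Z = 1/(jωC) = -j/(ω·C) = 0 - j1.89e+04 Ω
Step 3 — Parallel branch: L || C = 1/(1/L + 1/C) = 0 + j544.3 Ω.
Step 4 — Series with R1: Z_total = R1 + (L || C) = 2970 + j544.3 Ω = 3019∠10.4° Ω.
Step 5 — Power factor: PF = cos(φ) = Re(Z)/|Z| = 2970/3019.5 = 0.9836.
Step 6 — Type: Im(Z) = 544.3 ⇒ lagging (phase φ = 10.4°).

PF = 0.9836 (lagging, φ = 10.4°)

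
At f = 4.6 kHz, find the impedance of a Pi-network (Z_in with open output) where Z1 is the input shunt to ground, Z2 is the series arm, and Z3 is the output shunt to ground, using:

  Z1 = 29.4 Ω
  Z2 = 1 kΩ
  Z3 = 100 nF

Step 1 — Angular frequency: ω = 2π·f = 2π·4600 = 2.89e+04 rad/s.
Step 2 — Component impedances:
  Z1: Z = R = 29.4 Ω
  Z2: Z = R = 1000 Ω
  Z3: Z = 1/(jωC) = -j/(ω·C) = 0 - j346 Ω
Step 3 — With open output, the series arm Z2 and the output shunt Z3 appear in series to ground: Z2 + Z3 = 1000 - j346 Ω.
Step 4 — Parallel with input shunt Z1: Z_in = Z1 || (Z2 + Z3) = 28.65 - j0.2536 Ω = 28.65∠-0.5° Ω.

Z = 28.65 - j0.2536 Ω = 28.65∠-0.5° Ω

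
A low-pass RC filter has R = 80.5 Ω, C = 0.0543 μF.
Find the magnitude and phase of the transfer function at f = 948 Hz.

Step 1 — Angular frequency: ω = 2π·948 = 5956 rad/s.
Step 2 — Transfer function: H(jω) = 1/(1 + jωRC).
Step 3 — Denominator: 1 + jωRC = 1 + j·5956·80.5·5.43e-08 = 1 + j0.02604.
Step 4 — H = 0.9993 - j0.02602.
Step 5 — Magnitude: |H| = 0.9997 (-0.0 dB); phase: φ = -1.5°.

|H| = 0.9997 (-0.0 dB), φ = -1.5°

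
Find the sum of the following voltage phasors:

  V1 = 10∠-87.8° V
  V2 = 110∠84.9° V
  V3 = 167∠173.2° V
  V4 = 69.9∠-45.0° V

Step 1 — Convert each phasor to rectangular form:
  V1 = 10·(cos(-87.8°) + j·sin(-87.8°)) = 0.3839 - j9.993 V
  V2 = 110·(cos(84.9°) + j·sin(84.9°)) = 9.778 + j109.6 V
  V3 = 167·(cos(173.2°) + j·sin(173.2°)) = -165.8 + j19.77 V
  V4 = 69.9·(cos(-45.0°) + j·sin(-45.0°)) = 49.43 - j49.43 V
Step 2 — Sum components: V_total = -106.2 + j69.92 V.
Step 3 — Convert to polar: |V_total| = 127.2 V, ∠V_total = 146.6°.

V_total = 127.2∠146.6° V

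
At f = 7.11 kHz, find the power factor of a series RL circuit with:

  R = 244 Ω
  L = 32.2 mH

Step 1 — Angular frequency: ω = 2π·f = 2π·7110 = 4.467e+04 rad/s.
Step 2 — Component impedances:
  R: Z = R = 244 Ω
  L: Z = jωL = j·4.467e+04·0.0322 = 0 + j1438 Ω
Step 3 — Series combination: Z_total = R + L = 244 + j1438 Ω = 1459∠80.4° Ω.
Step 4 — Power factor: PF = cos(φ) = Re(Z)/|Z| = 244/1459 = 0.1672.
Step 5 — Type: Im(Z) = 1438 ⇒ lagging (phase φ = 80.4°).

PF = 0.1672 (lagging, φ = 80.4°)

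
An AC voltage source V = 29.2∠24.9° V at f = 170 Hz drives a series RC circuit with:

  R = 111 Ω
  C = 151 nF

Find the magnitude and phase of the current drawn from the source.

Step 1 — Angular frequency: ω = 2π·f = 2π·170 = 1068 rad/s.
Step 2 — Component impedances:
  R: Z = R = 111 Ω
  C: Z = 1/(jωC) = -j/(ω·C) = 0 - j6200 Ω
Step 3 — Series combination: Z_total = R + C = 111 - j6200 Ω = 6201∠-89.0° Ω.
Step 4 — Source phasor: V = 29.2∠24.9° V = 26.49 + j12.29 V.
Step 5 — Ohm's law: I = V / Z_total = (26.49 + j12.29) / (111 - j6200) = -0.001906 + j0.004306 A.
Step 6 — Convert to polar: |I| = 0.004709 A, ∠I = 113.9°.

I = 0.004709∠113.9° A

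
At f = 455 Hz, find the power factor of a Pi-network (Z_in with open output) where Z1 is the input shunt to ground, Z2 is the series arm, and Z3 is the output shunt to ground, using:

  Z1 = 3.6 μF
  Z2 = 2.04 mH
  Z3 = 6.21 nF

Step 1 — Angular frequency: ω = 2π·f = 2π·455 = 2859 rad/s.
Step 2 — Component impedances:
  Z1: Z = 1/(jωC) = -j/(ω·C) = 0 - j97.16 Ω
  Z2: Z = jωL = j·2859·0.00204 = 0 + j5.832 Ω
  Z3: Z = 1/(jωC) = -j/(ω·C) = 0 - j5.633e+04 Ω
Step 3 — With open output, the series arm Z2 and the output shunt Z3 appear in series to ground: Z2 + Z3 = 0 - j5.632e+04 Ω.
Step 4 — Parallel with input shunt Z1: Z_in = Z1 || (Z2 + Z3) = 0 - j97 Ω = 97∠-90.0° Ω.
Step 5 — Power factor: PF = cos(φ) = Re(Z)/|Z| = 0/97 = 0.
Step 6 — Type: Im(Z) = -97 ⇒ leading (phase φ = -90.0°).

PF = 0 (leading, φ = -90.0°)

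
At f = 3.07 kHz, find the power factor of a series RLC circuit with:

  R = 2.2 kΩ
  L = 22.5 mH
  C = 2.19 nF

Step 1 — Angular frequency: ω = 2π·f = 2π·3070 = 1.929e+04 rad/s.
Step 2 — Component impedances:
  R: Z = R = 2200 Ω
  L: Z = jωL = j·1.929e+04·0.0225 = 0 + j434 Ω
  C: Z = 1/(jωC) = -j/(ω·C) = 0 - j2.367e+04 Ω
Step 3 — Series combination: Z_total = R + L + C = 2200 - j2.324e+04 Ω = 2.334e+04∠-84.6° Ω.
Step 4 — Power factor: PF = cos(φ) = Re(Z)/|Z| = 2200/23342 = 0.09425.
Step 5 — Type: Im(Z) = -2.324e+04 ⇒ leading (phase φ = -84.6°).

PF = 0.09425 (leading, φ = -84.6°)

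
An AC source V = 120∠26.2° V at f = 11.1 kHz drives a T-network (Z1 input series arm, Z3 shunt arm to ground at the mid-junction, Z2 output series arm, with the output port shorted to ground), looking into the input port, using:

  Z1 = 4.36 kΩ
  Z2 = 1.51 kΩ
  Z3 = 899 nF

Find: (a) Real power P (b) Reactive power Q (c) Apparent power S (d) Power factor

Step 1 — Angular frequency: ω = 2π·f = 2π·1.11e+04 = 6.974e+04 rad/s.
Step 2 — Component impedances:
  Z1: Z = R = 4360 Ω
  Z2: Z = R = 1510 Ω
  Z3: Z = 1/(jωC) = -j/(ω·C) = 0 - j15.95 Ω
Step 3 — With the output port shorted to ground, the output series arm Z2 runs from the junction to ground; the shunt arm Z3 also runs from the junction to ground. They appear in parallel: Z3 || Z2 = 0.1684 - j15.95 Ω.
Step 4 — Series with input arm Z1: Z_in = Z1 + (Z3 || Z2) = 4360 - j15.95 Ω = 4360∠-0.2° Ω.
Step 5 — Source phasor: V = 120∠26.2° V = 107.7 + j52.98 V.
Step 6 — Current: I = V / Z = 0.02465 + j0.01224 A = 0.02752∠26.4° A.
Step 7 — Complex power: S = V·I* = 3.303 - j0.01208 VA.
Step 8 — Real power: P = Re(S) = 3.303 W.
Step 9 — Reactive power: Q = Im(S) = -0.01208 VAR.
Step 10 — Apparent power: |S| = 3.303 VA.
Step 11 — Power factor: PF = P/|S| = 1 (leading).

(a) P = 3.303 W  (b) Q = -0.01208 VAR  (c) S = 3.303 VA  (d) PF = 1 (leading)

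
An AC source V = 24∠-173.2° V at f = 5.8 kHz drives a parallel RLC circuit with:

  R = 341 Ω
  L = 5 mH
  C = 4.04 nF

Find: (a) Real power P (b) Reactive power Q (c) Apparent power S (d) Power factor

Step 1 — Angular frequency: ω = 2π·f = 2π·5800 = 3.644e+04 rad/s.
Step 2 — Component impedances:
  R: Z = R = 341 Ω
  L: Z = jωL = j·3.644e+04·0.005 = 0 + j182.2 Ω
  C: Z = 1/(jωC) = -j/(ω·C) = 0 - j6792 Ω
Step 3 — Parallel combination: 1/Z_total = 1/R + 1/L + 1/C; Z_total = 78.99 + j143.9 Ω = 164.1∠61.2° Ω.
Step 4 — Source phasor: V = 24∠-173.2° V = -23.83 - j2.842 V.
Step 5 — Current: I = V / Z = -0.08506 + j0.1189 A = 0.1462∠125.6° A.
Step 6 — Complex power: S = V·I* = 1.689 + j3.076 VA.
Step 7 — Real power: P = Re(S) = 1.689 W.
Step 8 — Reactive power: Q = Im(S) = 3.076 VAR.
Step 9 — Apparent power: |S| = 3.51 VA.
Step 10 — Power factor: PF = P/|S| = 0.4813 (lagging).

(a) P = 1.689 W  (b) Q = 3.076 VAR  (c) S = 3.51 VA  (d) PF = 0.4813 (lagging)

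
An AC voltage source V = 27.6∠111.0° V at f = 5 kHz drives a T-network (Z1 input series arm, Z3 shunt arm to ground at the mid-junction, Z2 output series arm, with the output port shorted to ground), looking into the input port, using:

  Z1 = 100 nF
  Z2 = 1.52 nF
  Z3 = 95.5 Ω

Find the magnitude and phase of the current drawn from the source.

Step 1 — Angular frequency: ω = 2π·f = 2π·5000 = 3.142e+04 rad/s.
Step 2 — Component impedances:
  Z1: Z = 1/(jωC) = -j/(ω·C) = 0 - j318.3 Ω
  Z2: Z = 1/(jωC) = -j/(ω·C) = 0 - j2.094e+04 Ω
  Z3: Z = R = 95.5 Ω
Step 3 — With the output port shorted to ground, the output series arm Z2 runs from the junction to ground; the shunt arm Z3 also runs from the junction to ground. They appear in parallel: Z3 || Z2 = 95.5 - j0.4355 Ω.
Step 4 — Series with input arm Z1: Z_in = Z1 + (Z3 || Z2) = 95.5 - j318.7 Ω = 332.7∠-73.3° Ω.
Step 5 — Source phasor: V = 27.6∠111.0° V = -9.891 + j25.77 V.
Step 6 — Ohm's law: I = V / Z_total = (-9.891 + j25.77) / (95.5 - j318.7) = -0.08271 - j0.00625 A.
Step 7 — Convert to polar: |I| = 0.08295 A, ∠I = -175.7°.

I = 0.08295∠-175.7° A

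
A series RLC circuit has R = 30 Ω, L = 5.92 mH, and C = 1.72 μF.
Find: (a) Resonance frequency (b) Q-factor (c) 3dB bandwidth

Step 1 — Resonance condition Im(Z)=0 gives ω₀ = 1/√(LC).
Step 2 — ω₀ = 1/√(0.00592·1.72e-06) = 9910 rad/s.
Step 3 — f₀ = ω₀/(2π) = 1577 Hz.
Step 4 — Series Q: Q = ω₀L/R = 9910·0.00592/30 = 1.956.
Step 5 — 3dB bandwidth: Δω = ω₀/Q = 5068 rad/s; BW = Δω/(2π) = 806.5 Hz.

(a) f₀ = 1577 Hz  (b) Q = 1.956  (c) BW = 806.5 Hz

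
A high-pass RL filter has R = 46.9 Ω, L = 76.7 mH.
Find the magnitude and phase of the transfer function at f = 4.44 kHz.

Step 1 — Angular frequency: ω = 2π·4440 = 2.79e+04 rad/s.
Step 2 — Transfer function: H(jω) = jωL/(R + jωL).
Step 3 — Numerator jωL = j·2140; denominator R + jωL = 46.9 + j2140.
Step 4 — H = 0.9995 + j0.02191.
Step 5 — Magnitude: |H| = 0.9998 (-0.0 dB); phase: φ = 1.3°.

|H| = 0.9998 (-0.0 dB), φ = 1.3°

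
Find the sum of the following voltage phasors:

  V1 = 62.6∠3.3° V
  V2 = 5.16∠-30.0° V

Step 1 — Convert each phasor to rectangular form:
  V1 = 62.6·(cos(3.3°) + j·sin(3.3°)) = 62.5 + j3.604 V
  V2 = 5.16·(cos(-30.0°) + j·sin(-30.0°)) = 4.469 - j2.58 V
Step 2 — Sum components: V_total = 66.96 + j1.024 V.
Step 3 — Convert to polar: |V_total| = 66.97 V, ∠V_total = 0.9°.

V_total = 66.97∠0.9° V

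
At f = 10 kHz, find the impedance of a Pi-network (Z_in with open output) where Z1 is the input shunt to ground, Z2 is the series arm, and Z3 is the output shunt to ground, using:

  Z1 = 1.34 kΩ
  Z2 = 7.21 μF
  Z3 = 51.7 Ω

Step 1 — Angular frequency: ω = 2π·f = 2π·1e+04 = 6.283e+04 rad/s.
Step 2 — Component impedances:
  Z1: Z = R = 1340 Ω
  Z2: Z = 1/(jωC) = -j/(ω·C) = 0 - j2.207 Ω
  Z3: Z = R = 51.7 Ω
Step 3 — With open output, the series arm Z2 and the output shunt Z3 appear in series to ground: Z2 + Z3 = 51.7 - j2.207 Ω.
Step 4 — Parallel with input shunt Z1: Z_in = Z1 || (Z2 + Z3) = 49.78 - j2.046 Ω = 49.82∠-2.4° Ω.

Z = 49.78 - j2.046 Ω = 49.82∠-2.4° Ω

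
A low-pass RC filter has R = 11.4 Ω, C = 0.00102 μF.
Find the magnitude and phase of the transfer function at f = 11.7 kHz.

Step 1 — Angular frequency: ω = 2π·1.17e+04 = 7.351e+04 rad/s.
Step 2 — Transfer function: H(jω) = 1/(1 + jωRC).
Step 3 — Denominator: 1 + jωRC = 1 + j·7.351e+04·11.4·1.02e-09 = 1 + j0.0008548.
Step 4 — H = 1 - j0.0008548.
Step 5 — Magnitude: |H| = 1 (-0.0 dB); phase: φ = -0.0°.

|H| = 1 (-0.0 dB), φ = -0.0°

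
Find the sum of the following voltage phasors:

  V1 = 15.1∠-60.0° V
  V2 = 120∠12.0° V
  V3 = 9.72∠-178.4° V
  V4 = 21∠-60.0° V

Step 1 — Convert each phasor to rectangular form:
  V1 = 15.1·(cos(-60.0°) + j·sin(-60.0°)) = 7.55 - j13.08 V
  V2 = 120·(cos(12.0°) + j·sin(12.0°)) = 117.4 + j24.95 V
  V3 = 9.72·(cos(-178.4°) + j·sin(-178.4°)) = -9.716 - j0.2714 V
  V4 = 21·(cos(-60.0°) + j·sin(-60.0°)) = 10.5 - j18.19 V
Step 2 — Sum components: V_total = 125.7 - j6.586 V.
Step 3 — Convert to polar: |V_total| = 125.9 V, ∠V_total = -3.0°.

V_total = 125.9∠-3.0° V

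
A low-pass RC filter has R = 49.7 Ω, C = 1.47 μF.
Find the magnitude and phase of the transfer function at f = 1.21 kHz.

Step 1 — Angular frequency: ω = 2π·1210 = 7603 rad/s.
Step 2 — Transfer function: H(jω) = 1/(1 + jωRC).
Step 3 — Denominator: 1 + jωRC = 1 + j·7603·49.7·1.47e-06 = 1 + j0.5554.
Step 4 — H = 0.7642 - j0.4245.
Step 5 — Magnitude: |H| = 0.8742 (-1.2 dB); phase: φ = -29.0°.

|H| = 0.8742 (-1.2 dB), φ = -29.0°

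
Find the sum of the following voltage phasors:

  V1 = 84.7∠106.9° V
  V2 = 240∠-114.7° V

Step 1 — Convert each phasor to rectangular form:
  V1 = 84.7·(cos(106.9°) + j·sin(106.9°)) = -24.62 + j81.04 V
  V2 = 240·(cos(-114.7°) + j·sin(-114.7°)) = -100.3 - j218 V
Step 2 — Sum components: V_total = -124.9 - j137 V.
Step 3 — Convert to polar: |V_total| = 185.4 V, ∠V_total = -132.4°.

V_total = 185.4∠-132.4° V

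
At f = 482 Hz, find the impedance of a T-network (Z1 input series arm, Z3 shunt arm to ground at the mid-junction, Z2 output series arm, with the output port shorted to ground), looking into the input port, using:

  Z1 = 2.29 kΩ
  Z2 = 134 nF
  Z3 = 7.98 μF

Step 1 — Angular frequency: ω = 2π·f = 2π·482 = 3028 rad/s.
Step 2 — Component impedances:
  Z1: Z = R = 2290 Ω
  Z2: Z = 1/(jωC) = -j/(ω·C) = 0 - j2464 Ω
  Z3: Z = 1/(jωC) = -j/(ω·C) = 0 - j41.38 Ω
Step 3 — With the output port shorted to ground, the output series arm Z2 runs from the junction to ground; the shunt arm Z3 also runs from the junction to ground. They appear in parallel: Z3 || Z2 = 0 - j40.69 Ω.
Step 4 — Series with input arm Z1: Z_in = Z1 + (Z3 || Z2) = 2290 - j40.69 Ω = 2290∠-1.0° Ω.

Z = 2290 - j40.69 Ω = 2290∠-1.0° Ω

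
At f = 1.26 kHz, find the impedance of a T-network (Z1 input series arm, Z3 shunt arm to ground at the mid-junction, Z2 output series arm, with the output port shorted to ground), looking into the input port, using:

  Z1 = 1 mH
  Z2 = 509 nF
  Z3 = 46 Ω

Step 1 — Angular frequency: ω = 2π·f = 2π·1260 = 7917 rad/s.
Step 2 — Component impedances:
  Z1: Z = jωL = j·7917·0.001 = 0 + j7.917 Ω
  Z2: Z = 1/(jωC) = -j/(ω·C) = 0 - j248.2 Ω
  Z3: Z = R = 46 Ω
Step 3 — With the output port shorted to ground, the output series arm Z2 runs from the junction to ground; the shunt arm Z3 also runs from the junction to ground. They appear in parallel: Z3 || Z2 = 44.47 - j8.244 Ω.
Step 4 — Series with input arm Z1: Z_in = Z1 + (Z3 || Z2) = 44.47 - j0.3267 Ω = 44.47∠-0.4° Ω.

Z = 44.47 - j0.3267 Ω = 44.47∠-0.4° Ω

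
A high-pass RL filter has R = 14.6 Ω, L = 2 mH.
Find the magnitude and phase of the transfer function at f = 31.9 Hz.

Step 1 — Angular frequency: ω = 2π·31.9 = 200.4 rad/s.
Step 2 — Transfer function: H(jω) = jωL/(R + jωL).
Step 3 — Numerator jωL = j·0.4009; denominator R + jωL = 14.6 + j0.4009.
Step 4 — H = 0.0007533 + j0.02744.
Step 5 — Magnitude: |H| = 0.02745 (-31.2 dB); phase: φ = 88.4°.

|H| = 0.02745 (-31.2 dB), φ = 88.4°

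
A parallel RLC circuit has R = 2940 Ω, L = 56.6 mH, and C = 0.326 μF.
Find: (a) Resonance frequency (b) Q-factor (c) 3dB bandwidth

Step 1 — Resonance: ω₀ = 1/√(LC) = 1/√(0.0566·3.26e-07) = 7362 rad/s.
Step 2 — f₀ = ω₀/(2π) = 1172 Hz.
Step 3 — Parallel Q: Q = R/(ω₀L) = 2940/(7362·0.0566) = 7.056.
Step 4 — Bandwidth: Δω = ω₀/Q = 1043 rad/s; BW = Δω/(2π) = 166.1 Hz.

(a) f₀ = 1172 Hz  (b) Q = 7.056  (c) BW = 166.1 Hz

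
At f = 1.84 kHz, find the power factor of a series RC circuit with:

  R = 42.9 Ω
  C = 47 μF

Step 1 — Angular frequency: ω = 2π·f = 2π·1840 = 1.156e+04 rad/s.
Step 2 — Component impedances:
  R: Z = R = 42.9 Ω
  C: Z = 1/(jωC) = -j/(ω·C) = 0 - j1.84 Ω
Step 3 — Series combination: Z_total = R + C = 42.9 - j1.84 Ω = 42.94∠-2.5° Ω.
Step 4 — Power factor: PF = cos(φ) = Re(Z)/|Z| = 42.9/42.94 = 0.9991.
Step 5 — Type: Im(Z) = -1.84 ⇒ leading (phase φ = -2.5°).

PF = 0.9991 (leading, φ = -2.5°)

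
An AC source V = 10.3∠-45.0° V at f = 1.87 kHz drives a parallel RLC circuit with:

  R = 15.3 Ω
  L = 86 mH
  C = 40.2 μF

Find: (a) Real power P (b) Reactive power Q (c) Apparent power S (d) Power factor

Step 1 — Angular frequency: ω = 2π·f = 2π·1870 = 1.175e+04 rad/s.
Step 2 — Component impedances:
  R: Z = R = 15.3 Ω
  L: Z = jωL = j·1.175e+04·0.086 = 0 + j1010 Ω
  C: Z = 1/(jωC) = -j/(ω·C) = 0 - j2.117 Ω
Step 3 — Parallel combination: 1/Z_total = 1/R + 1/L + 1/C; Z_total = 0.2886 - j2.082 Ω = 2.101∠-82.1° Ω.
Step 4 — Source phasor: V = 10.3∠-45.0° V = 7.283 - j7.283 V.
Step 5 — Current: I = V / Z = 3.909 + j2.957 A = 4.901∠37.1° A.
Step 6 — Complex power: S = V·I* = 6.934 - j50 VA.
Step 7 — Real power: P = Re(S) = 6.934 W.
Step 8 — Reactive power: Q = Im(S) = -50 VAR.
Step 9 — Apparent power: |S| = 50.48 VA.
Step 10 — Power factor: PF = P/|S| = 0.1374 (leading).

(a) P = 6.934 W  (b) Q = -50 VAR  (c) S = 50.48 VA  (d) PF = 0.1374 (leading)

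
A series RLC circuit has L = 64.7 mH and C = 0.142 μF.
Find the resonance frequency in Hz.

Step 1 — Resonance condition Im(Z)=0 gives ω₀ = 1/√(LC).
Step 2 — ω₀ = 1/√(0.0647·1.42e-07) = 1.043e+04 rad/s.
Step 3 — f₀ = ω₀/(2π) = 1660 Hz.

f₀ = 1660 Hz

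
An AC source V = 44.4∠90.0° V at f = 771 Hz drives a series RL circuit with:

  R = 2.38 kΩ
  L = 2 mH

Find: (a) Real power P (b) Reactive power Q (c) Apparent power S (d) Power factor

Step 1 — Angular frequency: ω = 2π·f = 2π·771 = 4844 rad/s.
Step 2 — Component impedances:
  R: Z = R = 2380 Ω
  L: Z = jωL = j·4844·0.002 = 0 + j9.689 Ω
Step 3 — Series combination: Z_total = R + L = 2380 + j9.689 Ω = 2380∠0.2° Ω.
Step 4 — Source phasor: V = 44.4∠90.0° V = 0 + j44.4 V.
Step 5 — Current: I = V / Z = 7.594e-05 + j0.01866 A = 0.01866∠89.8° A.
Step 6 — Complex power: S = V·I* = 0.8283 + j0.003372 VA.
Step 7 — Real power: P = Re(S) = 0.8283 W.
Step 8 — Reactive power: Q = Im(S) = 0.003372 VAR.
Step 9 — Apparent power: |S| = 0.8283 VA.
Step 10 — Power factor: PF = P/|S| = 1 (lagging).

(a) P = 0.8283 W  (b) Q = 0.003372 VAR  (c) S = 0.8283 VA  (d) PF = 1 (lagging)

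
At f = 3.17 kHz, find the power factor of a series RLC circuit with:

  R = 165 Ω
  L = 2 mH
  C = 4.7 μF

Step 1 — Angular frequency: ω = 2π·f = 2π·3170 = 1.992e+04 rad/s.
Step 2 — Component impedances:
  R: Z = R = 165 Ω
  L: Z = jωL = j·1.992e+04·0.002 = 0 + j39.84 Ω
  C: Z = 1/(jωC) = -j/(ω·C) = 0 - j10.68 Ω
Step 3 — Series combination: Z_total = R + L + C = 165 + j29.15 Ω = 167.6∠10.0° Ω.
Step 4 — Power factor: PF = cos(φ) = Re(Z)/|Z| = 165/167.56 = 0.9847.
Step 5 — Type: Im(Z) = 29.15 ⇒ lagging (phase φ = 10.0°).

PF = 0.9847 (lagging, φ = 10.0°)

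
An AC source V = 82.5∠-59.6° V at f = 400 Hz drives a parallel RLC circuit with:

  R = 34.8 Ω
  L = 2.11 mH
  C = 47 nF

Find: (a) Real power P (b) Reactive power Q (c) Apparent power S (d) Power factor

Step 1 — Angular frequency: ω = 2π·f = 2π·400 = 2513 rad/s.
Step 2 — Component impedances:
  R: Z = R = 34.8 Ω
  L: Z = jωL = j·2513·0.00211 = 0 + j5.303 Ω
  C: Z = 1/(jωC) = -j/(ω·C) = 0 - j8466 Ω
Step 3 — Parallel combination: 1/Z_total = 1/R + 1/L + 1/C; Z_total = 0.7907 + j5.186 Ω = 5.246∠81.3° Ω.
Step 4 — Source phasor: V = 82.5∠-59.6° V = 41.75 - j71.16 V.
Step 5 — Current: I = V / Z = -12.21 - j9.912 A = 15.73∠-140.9° A.
Step 6 — Complex power: S = V·I* = 195.6 + j1283 VA.
Step 7 — Real power: P = Re(S) = 195.6 W.
Step 8 — Reactive power: Q = Im(S) = 1283 VAR.
Step 9 — Apparent power: |S| = 1297 VA.
Step 10 — Power factor: PF = P/|S| = 0.1507 (lagging).

(a) P = 195.6 W  (b) Q = 1283 VAR  (c) S = 1297 VA  (d) PF = 0.1507 (lagging)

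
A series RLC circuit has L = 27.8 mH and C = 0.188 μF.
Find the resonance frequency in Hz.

Step 1 — Resonance condition Im(Z)=0 gives ω₀ = 1/√(LC).
Step 2 — ω₀ = 1/√(0.0278·1.88e-07) = 1.383e+04 rad/s.
Step 3 — f₀ = ω₀/(2π) = 2202 Hz.

f₀ = 2202 Hz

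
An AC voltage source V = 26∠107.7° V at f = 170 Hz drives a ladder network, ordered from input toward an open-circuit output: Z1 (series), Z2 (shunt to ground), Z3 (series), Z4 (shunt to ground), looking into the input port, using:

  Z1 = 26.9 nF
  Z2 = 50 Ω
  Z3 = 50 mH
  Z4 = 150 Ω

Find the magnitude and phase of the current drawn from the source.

Step 1 — Angular frequency: ω = 2π·f = 2π·170 = 1068 rad/s.
Step 2 — Component impedances:
  Z1: Z = 1/(jωC) = -j/(ω·C) = 0 - j3.48e+04 Ω
  Z2: Z = R = 50 Ω
  Z3: Z = jωL = j·1068·0.05 = 0 + j53.41 Ω
  Z4: Z = R = 150 Ω
Step 3 — Ladder network (open output): work backward from the far end, alternating series and parallel combinations. Z_in = 38.33 - j3.48e+04 Ω = 3.48e+04∠-89.9° Ω.
Step 4 — Source phasor: V = 26∠107.7° V = -7.905 + j24.77 V.
Step 5 — Ohm's law: I = V / Z_total = (-7.905 + j24.77) / (38.33 - j3.48e+04) = -0.000712 - j0.0002264 A.
Step 6 — Convert to polar: |I| = 0.0007471 A, ∠I = -162.4°.

I = 0.0007471∠-162.4° A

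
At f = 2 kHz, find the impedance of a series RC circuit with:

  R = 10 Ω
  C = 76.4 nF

Step 1 — Angular frequency: ω = 2π·f = 2π·2000 = 1.257e+04 rad/s.
Step 2 — Component impedances:
  R: Z = R = 10 Ω
  C: Z = 1/(jωC) = -j/(ω·C) = 0 - j1042 Ω
Step 3 — Series combination: Z_total = R + C = 10 - j1042 Ω = 1042∠-89.4° Ω.

Z = 10 - j1042 Ω = 1042∠-89.4° Ω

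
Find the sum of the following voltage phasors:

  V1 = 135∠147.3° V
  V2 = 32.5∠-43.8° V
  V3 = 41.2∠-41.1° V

Step 1 — Convert each phasor to rectangular form:
  V1 = 135·(cos(147.3°) + j·sin(147.3°)) = -113.6 + j72.93 V
  V2 = 32.5·(cos(-43.8°) + j·sin(-43.8°)) = 23.46 - j22.49 V
  V3 = 41.2·(cos(-41.1°) + j·sin(-41.1°)) = 31.05 - j27.08 V
Step 2 — Sum components: V_total = -59.1 + j23.35 V.
Step 3 — Convert to polar: |V_total| = 63.55 V, ∠V_total = 158.4°.

V_total = 63.55∠158.4° V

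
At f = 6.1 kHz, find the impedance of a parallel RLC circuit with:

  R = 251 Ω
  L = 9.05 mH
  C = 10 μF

Step 1 — Angular frequency: ω = 2π·f = 2π·6100 = 3.833e+04 rad/s.
Step 2 — Component impedances:
  R: Z = R = 251 Ω
  L: Z = jωL = j·3.833e+04·0.00905 = 0 + j346.9 Ω
  C: Z = 1/(jωC) = -j/(ω·C) = 0 - j2.609 Ω
Step 3 — Parallel combination: 1/Z_total = 1/R + 1/L + 1/C; Z_total = 0.02753 - j2.629 Ω = 2.629∠-89.4° Ω.

Z = 0.02753 - j2.629 Ω = 2.629∠-89.4° Ω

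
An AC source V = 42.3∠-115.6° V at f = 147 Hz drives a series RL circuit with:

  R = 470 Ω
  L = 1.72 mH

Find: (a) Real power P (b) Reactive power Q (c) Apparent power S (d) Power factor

Step 1 — Angular frequency: ω = 2π·f = 2π·147 = 923.6 rad/s.
Step 2 — Component impedances:
  R: Z = R = 470 Ω
  L: Z = jωL = j·923.6·0.00172 = 0 + j1.589 Ω
Step 3 — Series combination: Z_total = R + L = 470 + j1.589 Ω = 470∠0.2° Ω.
Step 4 — Source phasor: V = 42.3∠-115.6° V = -18.28 - j38.15 V.
Step 5 — Current: I = V / Z = -0.03916 - j0.08103 A = 0.09∠-115.8° A.
Step 6 — Complex power: S = V·I* = 3.807 + j0.01287 VA.
Step 7 — Real power: P = Re(S) = 3.807 W.
Step 8 — Reactive power: Q = Im(S) = 0.01287 VAR.
Step 9 — Apparent power: |S| = 3.807 VA.
Step 10 — Power factor: PF = P/|S| = 1 (lagging).

(a) P = 3.807 W  (b) Q = 0.01287 VAR  (c) S = 3.807 VA  (d) PF = 1 (lagging)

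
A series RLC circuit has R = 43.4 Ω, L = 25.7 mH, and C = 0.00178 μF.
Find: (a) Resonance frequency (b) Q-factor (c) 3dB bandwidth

Step 1 — Resonance condition Im(Z)=0 gives ω₀ = 1/√(LC).
Step 2 — ω₀ = 1/√(0.0257·1.78e-09) = 1.479e+05 rad/s.
Step 3 — f₀ = ω₀/(2π) = 2.353e+04 Hz.
Step 4 — Series Q: Q = ω₀L/R = 1.479e+05·0.0257/43.4 = 87.55.
Step 5 — 3dB bandwidth: Δω = ω₀/Q = 1689 rad/s; BW = Δω/(2π) = 268.8 Hz.

(a) f₀ = 2.353e+04 Hz  (b) Q = 87.55  (c) BW = 268.8 Hz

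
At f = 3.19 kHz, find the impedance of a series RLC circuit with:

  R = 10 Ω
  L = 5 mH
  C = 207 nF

Step 1 — Angular frequency: ω = 2π·f = 2π·3190 = 2.004e+04 rad/s.
Step 2 — Component impedances:
  R: Z = R = 10 Ω
  L: Z = jωL = j·2.004e+04·0.005 = 0 + j100.2 Ω
  C: Z = 1/(jωC) = -j/(ω·C) = 0 - j241 Ω
Step 3 — Series combination: Z_total = R + L + C = 10 - j140.8 Ω = 141.2∠-85.9° Ω.

Z = 10 - j140.8 Ω = 141.2∠-85.9° Ω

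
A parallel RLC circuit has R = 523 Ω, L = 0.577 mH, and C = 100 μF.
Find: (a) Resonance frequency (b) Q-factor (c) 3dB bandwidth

Step 1 — Resonance: ω₀ = 1/√(LC) = 1/√(0.000577·0.0001) = 4163 rad/s.
Step 2 — f₀ = ω₀/(2π) = 662.6 Hz.
Step 3 — Parallel Q: Q = R/(ω₀L) = 523/(4163·0.000577) = 217.7.
Step 4 — Bandwidth: Δω = ω₀/Q = 19.12 rad/s; BW = Δω/(2π) = 3.043 Hz.

(a) f₀ = 662.6 Hz  (b) Q = 217.7  (c) BW = 3.043 Hz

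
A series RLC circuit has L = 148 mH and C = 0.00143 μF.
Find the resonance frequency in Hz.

Step 1 — Resonance condition Im(Z)=0 gives ω₀ = 1/√(LC).
Step 2 — ω₀ = 1/√(0.148·1.43e-09) = 6.874e+04 rad/s.
Step 3 — f₀ = ω₀/(2π) = 1.094e+04 Hz.

f₀ = 1.094e+04 Hz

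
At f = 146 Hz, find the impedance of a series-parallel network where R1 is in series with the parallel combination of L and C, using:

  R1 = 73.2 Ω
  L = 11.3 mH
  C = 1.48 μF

Step 1 — Angular frequency: ω = 2π·f = 2π·146 = 917.3 rad/s.
Step 2 — Component impedances:
  R1: Z = R = 73.2 Ω
  L: Z = jωL = j·917.3·0.0113 = 0 + j10.37 Ω
  C: Z = 1/(jωC) = -j/(ω·C) = 0 - j736.6 Ω
Step 3 — Parallel branch: L || C = 1/(1/L + 1/C) = 0 + j10.51 Ω.
Step 4 — Series with R1: Z_total = R1 + (L || C) = 73.2 + j10.51 Ω = 73.95∠8.2° Ω.

Z = 73.2 + j10.51 Ω = 73.95∠8.2° Ω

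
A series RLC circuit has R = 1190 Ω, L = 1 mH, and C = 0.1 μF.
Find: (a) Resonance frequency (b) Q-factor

Step 1 — Resonance condition Im(Z)=0 gives ω₀ = 1/√(LC).
Step 2 — ω₀ = 1/√(0.001·1e-07) = 1e+05 rad/s.
Step 3 — f₀ = ω₀/(2π) = 1.592e+04 Hz.
Step 4 — Series Q: Q = ω₀L/R = 1e+05·0.001/1190 = 0.08403.

(a) f₀ = 1.592e+04 Hz  (b) Q = 0.08403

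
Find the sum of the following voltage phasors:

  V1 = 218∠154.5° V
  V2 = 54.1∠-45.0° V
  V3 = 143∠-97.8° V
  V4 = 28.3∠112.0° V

Step 1 — Convert each phasor to rectangular form:
  V1 = 218·(cos(154.5°) + j·sin(154.5°)) = -196.8 + j93.85 V
  V2 = 54.1·(cos(-45.0°) + j·sin(-45.0°)) = 38.25 - j38.25 V
  V3 = 143·(cos(-97.8°) + j·sin(-97.8°)) = -19.41 - j141.7 V
  V4 = 28.3·(cos(112.0°) + j·sin(112.0°)) = -10.6 + j26.24 V
Step 2 — Sum components: V_total = -188.5 - j59.84 V.
Step 3 — Convert to polar: |V_total| = 197.8 V, ∠V_total = -162.4°.

V_total = 197.8∠-162.4° V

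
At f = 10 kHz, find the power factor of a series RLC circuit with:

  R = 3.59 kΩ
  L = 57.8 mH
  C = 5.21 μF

Step 1 — Angular frequency: ω = 2π·f = 2π·1e+04 = 6.283e+04 rad/s.
Step 2 — Component impedances:
  R: Z = R = 3590 Ω
  L: Z = jωL = j·6.283e+04·0.0578 = 0 + j3632 Ω
  C: Z = 1/(jωC) = -j/(ω·C) = 0 - j3.055 Ω
Step 3 — Series combination: Z_total = R + L + C = 3590 + j3629 Ω = 5104∠45.3° Ω.
Step 4 — Power factor: PF = cos(φ) = Re(Z)/|Z| = 3590/5104.4 = 0.7033.
Step 5 — Type: Im(Z) = 3629 ⇒ lagging (phase φ = 45.3°).

PF = 0.7033 (lagging, φ = 45.3°)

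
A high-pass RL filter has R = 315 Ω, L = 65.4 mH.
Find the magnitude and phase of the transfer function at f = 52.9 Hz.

Step 1 — Angular frequency: ω = 2π·52.9 = 332.4 rad/s.
Step 2 — Transfer function: H(jω) = jωL/(R + jωL).
Step 3 — Numerator jωL = j·21.74; denominator R + jωL = 315 + j21.74.
Step 4 — H = 0.00474 + j0.06868.
Step 5 — Magnitude: |H| = 0.06884 (-23.2 dB); phase: φ = 86.1°.

|H| = 0.06884 (-23.2 dB), φ = 86.1°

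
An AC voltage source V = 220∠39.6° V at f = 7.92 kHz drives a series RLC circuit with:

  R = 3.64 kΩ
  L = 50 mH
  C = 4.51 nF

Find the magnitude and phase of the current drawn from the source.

Step 1 — Angular frequency: ω = 2π·f = 2π·7920 = 4.976e+04 rad/s.
Step 2 — Component impedances:
  R: Z = R = 3640 Ω
  L: Z = jωL = j·4.976e+04·0.05 = 0 + j2488 Ω
  C: Z = 1/(jωC) = -j/(ω·C) = 0 - j4456 Ω
Step 3 — Series combination: Z_total = R + L + C = 3640 - j1968 Ω = 4138∠-28.4° Ω.
Step 4 — Source phasor: V = 220∠39.6° V = 169.5 + j140.2 V.
Step 5 — Ohm's law: I = V / Z_total = (169.5 + j140.2) / (3640 - j1968) = 0.01992 + j0.0493 A.
Step 6 — Convert to polar: |I| = 0.05317 A, ∠I = 68.0°.

I = 0.05317∠68.0° A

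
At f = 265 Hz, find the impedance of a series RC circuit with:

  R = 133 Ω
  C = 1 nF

Step 1 — Angular frequency: ω = 2π·f = 2π·265 = 1665 rad/s.
Step 2 — Component impedances:
  R: Z = R = 133 Ω
  C: Z = 1/(jωC) = -j/(ω·C) = 0 - j6.006e+05 Ω
Step 3 — Series combination: Z_total = R + C = 133 - j6.006e+05 Ω = 6.006e+05∠-90.0° Ω.

Z = 133 - j6.006e+05 Ω = 6.006e+05∠-90.0° Ω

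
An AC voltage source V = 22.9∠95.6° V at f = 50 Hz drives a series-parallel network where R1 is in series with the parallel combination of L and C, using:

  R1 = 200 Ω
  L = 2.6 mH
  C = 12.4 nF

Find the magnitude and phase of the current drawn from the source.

Step 1 — Angular frequency: ω = 2π·f = 2π·50 = 314.2 rad/s.
Step 2 — Component impedances:
  R1: Z = R = 200 Ω
  L: Z = jωL = j·314.2·0.0026 = 0 + j0.8168 Ω
  C: Z = 1/(jωC) = -j/(ω·C) = 0 - j2.567e+05 Ω
Step 3 — Parallel branch: L || C = 1/(1/L + 1/C) = 0 + j0.8168 Ω.
Step 4 — Series with R1: Z_total = R1 + (L || C) = 200 + j0.8168 Ω = 200∠0.2° Ω.
Step 5 — Source phasor: V = 22.9∠95.6° V = -2.235 + j22.79 V.
Step 6 — Ohm's law: I = V / Z_total = (-2.235 + j22.79) / (200 + j0.8168) = -0.01071 + j0.114 A.
Step 7 — Convert to polar: |I| = 0.1145 A, ∠I = 95.4°.

I = 0.1145∠95.4° A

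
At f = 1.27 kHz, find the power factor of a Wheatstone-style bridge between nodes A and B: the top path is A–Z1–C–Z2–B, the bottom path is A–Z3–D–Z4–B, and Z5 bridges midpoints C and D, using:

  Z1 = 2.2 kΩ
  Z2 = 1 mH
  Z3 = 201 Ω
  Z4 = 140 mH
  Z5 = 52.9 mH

Step 1 — Angular frequency: ω = 2π·f = 2π·1270 = 7980 rad/s.
Step 2 — Component impedances:
  Z1: Z = R = 2200 Ω
  Z2: Z = jωL = j·7980·0.001 = 0 + j7.98 Ω
  Z3: Z = R = 201 Ω
  Z4: Z = jωL = j·7980·0.14 = 0 + j1117 Ω
  Z5: Z = jωL = j·7980·0.0529 = 0 + j422.1 Ω
Step 3 — Bridge requires nodal analysis (the Z5 bridge couples midpoints C and D, so the two paths cannot be reduced to a simple series/parallel combination). Setting node B to ground and injecting 1 A at node A, the 3-node admittance system at A, C, D solves to V_A = Z_AB = 216.1 + j257.6 Ω = 336.2∠50.0° Ω.
Step 4 — Power factor: PF = cos(φ) = Re(Z)/|Z| = 216.09/336.22 = 0.6427.
Step 5 — Type: Im(Z) = 257.6 ⇒ lagging (phase φ = 50.0°).

PF = 0.6427 (lagging, φ = 50.0°)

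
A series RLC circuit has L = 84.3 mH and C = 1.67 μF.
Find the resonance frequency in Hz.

Step 1 — Resonance condition Im(Z)=0 gives ω₀ = 1/√(LC).
Step 2 — ω₀ = 1/√(0.0843·1.67e-06) = 2665 rad/s.
Step 3 — f₀ = ω₀/(2π) = 424.2 Hz.

f₀ = 424.2 Hz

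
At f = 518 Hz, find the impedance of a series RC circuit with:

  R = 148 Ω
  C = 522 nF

Step 1 — Angular frequency: ω = 2π·f = 2π·518 = 3255 rad/s.
Step 2 — Component impedances:
  R: Z = R = 148 Ω
  C: Z = 1/(jωC) = -j/(ω·C) = 0 - j588.6 Ω
Step 3 — Series combination: Z_total = R + C = 148 - j588.6 Ω = 606.9∠-75.9° Ω.

Z = 148 - j588.6 Ω = 606.9∠-75.9° Ω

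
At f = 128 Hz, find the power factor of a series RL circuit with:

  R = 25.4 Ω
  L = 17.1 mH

Step 1 — Angular frequency: ω = 2π·f = 2π·128 = 804.2 rad/s.
Step 2 — Component impedances:
  R: Z = R = 25.4 Ω
  L: Z = jωL = j·804.2·0.0171 = 0 + j13.75 Ω
Step 3 — Series combination: Z_total = R + L = 25.4 + j13.75 Ω = 28.88∠28.4° Ω.
Step 4 — Power factor: PF = cos(φ) = Re(Z)/|Z| = 25.4/28.884 = 0.8794.
Step 5 — Type: Im(Z) = 13.75 ⇒ lagging (phase φ = 28.4°).

PF = 0.8794 (lagging, φ = 28.4°)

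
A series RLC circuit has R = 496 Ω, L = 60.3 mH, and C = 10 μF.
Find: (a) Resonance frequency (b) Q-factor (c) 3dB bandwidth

Step 1 — Resonance: ω₀ = 1/√(LC) = 1/√(0.0603·1e-05) = 1288 rad/s.
Step 2 — f₀ = ω₀/(2π) = 205 Hz.
Step 3 — Series Q: Q = ω₀L/R = 1288·0.0603/496 = 0.1566.
Step 4 — Bandwidth: Δω = ω₀/Q = 8226 rad/s; BW = Δω/(2π) = 1309 Hz.

(a) f₀ = 205 Hz  (b) Q = 0.1566  (c) BW = 1309 Hz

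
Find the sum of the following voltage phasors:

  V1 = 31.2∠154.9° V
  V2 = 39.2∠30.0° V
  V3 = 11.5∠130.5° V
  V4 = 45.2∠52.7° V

Step 1 — Convert each phasor to rectangular form:
  V1 = 31.2·(cos(154.9°) + j·sin(154.9°)) = -28.25 + j13.24 V
  V2 = 39.2·(cos(30.0°) + j·sin(30.0°)) = 33.95 + j19.6 V
  V3 = 11.5·(cos(130.5°) + j·sin(130.5°)) = -7.469 + j8.745 V
  V4 = 45.2·(cos(52.7°) + j·sin(52.7°)) = 27.39 + j35.96 V
Step 2 — Sum components: V_total = 25.62 + j77.54 V.
Step 3 — Convert to polar: |V_total| = 81.66 V, ∠V_total = 71.7°.

V_total = 81.66∠71.7° V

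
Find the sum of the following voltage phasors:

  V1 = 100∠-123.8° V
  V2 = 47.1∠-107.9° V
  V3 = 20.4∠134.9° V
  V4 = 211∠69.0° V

Step 1 — Convert each phasor to rectangular form:
  V1 = 100·(cos(-123.8°) + j·sin(-123.8°)) = -55.63 - j83.1 V
  V2 = 47.1·(cos(-107.9°) + j·sin(-107.9°)) = -14.48 - j44.82 V
  V3 = 20.4·(cos(134.9°) + j·sin(134.9°)) = -14.4 + j14.45 V
  V4 = 211·(cos(69.0°) + j·sin(69.0°)) = 75.62 + j197 V
Step 2 — Sum components: V_total = -8.89 + j83.52 V.
Step 3 — Convert to polar: |V_total| = 83.99 V, ∠V_total = 96.1°.

V_total = 83.99∠96.1° V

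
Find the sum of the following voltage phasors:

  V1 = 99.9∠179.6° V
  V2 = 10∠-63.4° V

Step 1 — Convert each phasor to rectangular form:
  V1 = 99.9·(cos(179.6°) + j·sin(179.6°)) = -99.9 + j0.6974 V
  V2 = 10·(cos(-63.4°) + j·sin(-63.4°)) = 4.478 - j8.942 V
Step 2 — Sum components: V_total = -95.42 - j8.244 V.
Step 3 — Convert to polar: |V_total| = 95.78 V, ∠V_total = -175.1°.

V_total = 95.78∠-175.1° V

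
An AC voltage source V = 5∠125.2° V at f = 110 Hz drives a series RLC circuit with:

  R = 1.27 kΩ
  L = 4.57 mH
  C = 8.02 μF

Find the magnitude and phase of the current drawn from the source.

Step 1 — Angular frequency: ω = 2π·f = 2π·110 = 691.2 rad/s.
Step 2 — Component impedances:
  R: Z = R = 1270 Ω
  L: Z = jωL = j·691.2·0.00457 = 0 + j3.159 Ω
  C: Z = 1/(jωC) = -j/(ω·C) = 0 - j180.4 Ω
Step 3 — Series combination: Z_total = R + L + C = 1270 - j177.2 Ω = 1282∠-7.9° Ω.
Step 4 — Source phasor: V = 5∠125.2° V = -2.882 + j4.086 V.
Step 5 — Ohm's law: I = V / Z_total = (-2.882 + j4.086) / (1270 - j177.2) = -0.002666 + j0.002845 A.
Step 6 — Convert to polar: |I| = 0.003899 A, ∠I = 133.1°.

I = 0.003899∠133.1° A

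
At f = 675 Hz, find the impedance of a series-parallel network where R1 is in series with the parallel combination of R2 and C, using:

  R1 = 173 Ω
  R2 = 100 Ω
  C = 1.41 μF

Step 1 — Angular frequency: ω = 2π·f = 2π·675 = 4241 rad/s.
Step 2 — Component impedances:
  R1: Z = R = 173 Ω
  R2: Z = R = 100 Ω
  C: Z = 1/(jωC) = -j/(ω·C) = 0 - j167.2 Ω
Step 3 — Parallel branch: R2 || C = 1/(1/R2 + 1/C) = 73.66 - j44.05 Ω.
Step 4 — Series with R1: Z_total = R1 + (R2 || C) = 246.7 - j44.05 Ω = 250.6∠-10.1° Ω.

Z = 246.7 - j44.05 Ω = 250.6∠-10.1° Ω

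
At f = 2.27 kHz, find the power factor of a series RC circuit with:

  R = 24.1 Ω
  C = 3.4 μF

Step 1 — Angular frequency: ω = 2π·f = 2π·2270 = 1.426e+04 rad/s.
Step 2 — Component impedances:
  R: Z = R = 24.1 Ω
  C: Z = 1/(jωC) = -j/(ω·C) = 0 - j20.62 Ω
Step 3 — Series combination: Z_total = R + C = 24.1 - j20.62 Ω = 31.72∠-40.6° Ω.
Step 4 — Power factor: PF = cos(φ) = Re(Z)/|Z| = 24.1/31.72 = 0.7598.
Step 5 — Type: Im(Z) = -20.62 ⇒ leading (phase φ = -40.6°).

PF = 0.7598 (leading, φ = -40.6°)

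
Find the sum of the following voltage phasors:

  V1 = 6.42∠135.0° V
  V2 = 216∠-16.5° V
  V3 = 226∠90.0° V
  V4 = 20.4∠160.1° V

Step 1 — Convert each phasor to rectangular form:
  V1 = 6.42·(cos(135.0°) + j·sin(135.0°)) = -4.54 + j4.54 V
  V2 = 216·(cos(-16.5°) + j·sin(-16.5°)) = 207.1 - j61.35 V
  V3 = 226·(cos(90.0°) + j·sin(90.0°)) = 0 + j226 V
  V4 = 20.4·(cos(160.1°) + j·sin(160.1°)) = -19.18 + j6.944 V
Step 2 — Sum components: V_total = 183.4 + j176.1 V.
Step 3 — Convert to polar: |V_total| = 254.3 V, ∠V_total = 43.8°.

V_total = 254.3∠43.8° V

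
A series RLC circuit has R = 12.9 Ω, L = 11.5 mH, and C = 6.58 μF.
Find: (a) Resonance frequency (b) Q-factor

Step 1 — Resonance condition Im(Z)=0 gives ω₀ = 1/√(LC).
Step 2 — ω₀ = 1/√(0.0115·6.58e-06) = 3635 rad/s.
Step 3 — f₀ = ω₀/(2π) = 578.6 Hz.
Step 4 — Series Q: Q = ω₀L/R = 3635·0.0115/12.9 = 3.241.

(a) f₀ = 578.6 Hz  (b) Q = 3.241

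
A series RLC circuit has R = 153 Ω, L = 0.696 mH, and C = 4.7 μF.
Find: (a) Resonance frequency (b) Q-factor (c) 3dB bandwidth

Step 1 — Resonance condition Im(Z)=0 gives ω₀ = 1/√(LC).
Step 2 — ω₀ = 1/√(0.000696·4.7e-06) = 1.748e+04 rad/s.
Step 3 — f₀ = ω₀/(2π) = 2783 Hz.
Step 4 — Series Q: Q = ω₀L/R = 1.748e+04·0.000696/153 = 0.07954.
Step 5 — 3dB bandwidth: Δω = ω₀/Q = 2.198e+05 rad/s; BW = Δω/(2π) = 3.499e+04 Hz.

(a) f₀ = 2783 Hz  (b) Q = 0.07954  (c) BW = 3.499e+04 Hz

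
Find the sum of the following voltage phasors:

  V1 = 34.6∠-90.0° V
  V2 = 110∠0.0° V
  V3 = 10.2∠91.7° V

Step 1 — Convert each phasor to rectangular form:
  V1 = 34.6·(cos(-90.0°) + j·sin(-90.0°)) = 0 - j34.6 V
  V2 = 110·(cos(0.0°) + j·sin(0.0°)) = 110 V
  V3 = 10.2·(cos(91.7°) + j·sin(91.7°)) = -0.3026 + j10.2 V
Step 2 — Sum components: V_total = 109.7 - j24.4 V.
Step 3 — Convert to polar: |V_total| = 112.4 V, ∠V_total = -12.5°.

V_total = 112.4∠-12.5° V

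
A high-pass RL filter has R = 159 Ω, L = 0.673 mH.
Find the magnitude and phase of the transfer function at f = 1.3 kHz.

Step 1 — Angular frequency: ω = 2π·1300 = 8168 rad/s.
Step 2 — Transfer function: H(jω) = jωL/(R + jωL).
Step 3 — Numerator jωL = j·5.497; denominator R + jωL = 159 + j5.497.
Step 4 — H = 0.001194 + j0.03453.
Step 5 — Magnitude: |H| = 0.03455 (-29.2 dB); phase: φ = 88.0°.

|H| = 0.03455 (-29.2 dB), φ = 88.0°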